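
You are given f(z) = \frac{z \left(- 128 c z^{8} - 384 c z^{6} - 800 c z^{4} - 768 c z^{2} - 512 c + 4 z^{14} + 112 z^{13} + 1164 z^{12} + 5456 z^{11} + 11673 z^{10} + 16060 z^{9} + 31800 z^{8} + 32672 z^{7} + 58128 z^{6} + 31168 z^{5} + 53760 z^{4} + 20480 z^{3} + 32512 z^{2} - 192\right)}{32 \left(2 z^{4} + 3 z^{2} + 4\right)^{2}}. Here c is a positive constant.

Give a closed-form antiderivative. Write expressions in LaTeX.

A candidate is checked by its d/dz: the result must match f(z).
Check: d/dz[- \frac{c z^{2}}{2} + \frac{z^{8}}{256} + \frac{z^{7}}{8} + \frac{3 z^{6}}{2} + 8 z^{5} + 16 z^{4} + \frac{1}{2 z^{4} + 3 z^{2} + 4}] = \frac{- 128 c z^{9} - 384 c z^{7} - 800 c z^{5} - 768 c z^{3} - 512 c z + 4 z^{15} + 112 z^{14} + 1164 z^{13} + 5456 z^{12} + 11673 z^{11} + 16060 z^{10} + 31800 z^{9} + 32672 z^{8} + 58128 z^{7} + 31168 z^{6} + 53760 z^{5} + 20480 z^{4} + 32512 z^{3} - 192 z}{128 z^{8} + 384 z^{6} + 800 z^{4} + 768 z^{2} + 512}, which equals f(z).

An antiderivative is F(z) = - \frac{c z^{2}}{2} + \frac{z^{8}}{256} + \frac{z^{7}}{8} + \frac{3 z^{6}}{2} + 8 z^{5} + 16 z^{4} + \frac{1}{2 z^{4} + 3 z^{2} + 4}.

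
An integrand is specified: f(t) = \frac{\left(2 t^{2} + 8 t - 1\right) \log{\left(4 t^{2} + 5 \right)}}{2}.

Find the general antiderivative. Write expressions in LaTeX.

Whatever form F(t) takes, F'(t) = f(t) is non-negotiable.
Check: d/dt[\frac{t^{3} \log{\left(4 t^{2} + 5 \right)}}{3} - \frac{2 t^{3}}{9} + 2 t^{2} \log{\left(4 t^{2} + 5 \right)} - 2 t^{2} - \frac{t \log{\left(4 t^{2} + 5 \right)}}{2} + \frac{11 t}{6} + \frac{5 \log{\left(t^{2} + \frac{5}{4} \right)}}{2} - \frac{11 \sqrt{5} \operatorname{atan}{\left(\frac{2 \sqrt{5} t}{5} \right)}}{12}] = t^{2} \log{\left(4 t^{2} + 5 \right)} + 4 t \log{\left(4 t^{2} + 5 \right)} - \frac{\log{\left(4 t^{2} + 5 \right)}}{2}, which equals f(t).

F(t) = \frac{t^{3} \log{\left(4 t^{2} + 5 \right)}}{3} - \frac{2 t^{3}}{9} + 2 t^{2} \log{\left(4 t^{2} + 5 \right)} - 2 t^{2} - \frac{t \log{\left(4 t^{2} + 5 \right)}}{2} + \frac{11 t}{6} + \frac{5 \log{\left(t^{2} + \frac{5}{4} \right)}}{2} - \frac{11 \sqrt{5} \operatorname{atan}{\left(\frac{2 \sqrt{5} t}{5} \right)}}{12} + C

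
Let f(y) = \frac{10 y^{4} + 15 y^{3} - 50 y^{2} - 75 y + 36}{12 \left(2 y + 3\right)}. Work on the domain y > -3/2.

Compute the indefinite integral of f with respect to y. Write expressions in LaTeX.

F(y) = \frac{5 \left(y^{2} - 5\right)^{2} + 72 \log{\left(2 y + 3 \right)}}{48} + C

Check any antiderivative F(y) by computing F'(y) and comparing it with f(y).
Check: d/dy[\frac{5 \left(y^{2} - 5\right)^{2} + 72 \log{\left(2 y + 3 \right)}}{48}] = \frac{10 y^{4} + 15 y^{3} - 50 y^{2} - 75 y + 36}{24 y + 36}, which equals f(y).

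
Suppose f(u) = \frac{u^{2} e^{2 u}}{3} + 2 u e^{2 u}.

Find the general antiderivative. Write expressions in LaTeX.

F(u) = \frac{\left(2 u^{2} + 10 u - 5\right) e^{2 u}}{12} + C

f has the shape v'r + vr' for v = \frac{u^{2}}{6} + \frac{5 u}{6} - \frac{5}{12} and r = e^{2 u} — it is the derivative of the product v*r.
Check: d/du[\frac{\left(2 u^{2} + 10 u - 5\right) e^{2 u}}{12}] = \frac{u^{2} e^{2 u}}{3} + 2 u e^{2 u} = f(u).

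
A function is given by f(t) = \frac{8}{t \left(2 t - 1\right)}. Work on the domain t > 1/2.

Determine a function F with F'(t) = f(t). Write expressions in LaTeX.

An antiderivative is F(t) = 8 \left(- \log{\left(t \right)} + \log{\left(t - \frac{1}{2} \right)}\right).

Factor the denominator (t \left(2 t - 1\right)) and decompose: f = \frac{16}{2 t - 1} - \frac{8}{t}; each piece integrates to a log, atan, or power term.
Check: d/dt[8 \left(- \log{\left(t \right)} + \log{\left(t - \frac{1}{2} \right)}\right)] = \frac{8}{2 t^{2} - t}, which equals f(t).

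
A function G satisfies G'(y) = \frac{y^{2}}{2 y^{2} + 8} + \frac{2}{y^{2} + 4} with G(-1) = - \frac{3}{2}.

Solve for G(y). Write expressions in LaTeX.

The integrand splits into summands that can be handled one at a time.
A general antiderivative is \frac{y}{2} + C.
The condition gives C = - \frac{3}{2} - (- \frac{1}{2}) = -1.
So G(y) = \frac{y - 2}{2}.
Check: d/dy[\frac{y - 2}{2}] = \frac{1}{2}, which equals G'(y).

G(y) = \frac{y - 2}{2}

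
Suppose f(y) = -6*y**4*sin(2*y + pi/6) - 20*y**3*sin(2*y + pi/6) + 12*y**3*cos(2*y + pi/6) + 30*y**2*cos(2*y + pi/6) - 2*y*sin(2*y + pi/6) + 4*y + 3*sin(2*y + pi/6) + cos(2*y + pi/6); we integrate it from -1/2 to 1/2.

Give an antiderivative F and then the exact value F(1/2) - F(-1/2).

The integrand splits into summands that can be handled one at a time.
F(y) = (12*y**4*cos(2*y + pi/6) + 40*y**3*cos(2*y + pi/6) + 8*y**2 + 4*y*cos(2*y + pi/6) - 6*cos(2*y + pi/6) + 3)/4 is an antiderivative of f.
Check: d/dy[(12*y**4*cos(2*y + pi/6) + 40*y**3*cos(2*y + pi/6) + 8*y**2 + 4*y*cos(2*y + pi/6) - 6*cos(2*y + pi/6) + 3)/4] = -6*y**4*sin(2*y + pi/6) - 20*y**3*sin(2*y + pi/6) + 12*y**3*cos(2*y + pi/6) + 30*y**2*cos(2*y + pi/6) - 2*y*sin(2*y + pi/6) + 4*y + 3*sin(2*y + pi/6) + cos(2*y + pi/6) = f(y).
F(1/2) = 7*cos(pi/6 + 1)/16 + 5/4; F(-1/2) = 5/4 - 49*sin(1 + pi/3)/16.
Integral = F(1/2) - F(-1/2) = 7*cos(pi/6 + 1)/16 + 49*sin(1 + pi/3)/16.

Antiderivative: F(y) = (12*y**4*cos(2*y + pi/6) + 40*y**3*cos(2*y + pi/6) + 8*y**2 + 4*y*cos(2*y + pi/6) - 6*cos(2*y + pi/6) + 3)/4; value = 7*cos(pi/6 + 1)/16 + 49*sin(1 + pi/3)/16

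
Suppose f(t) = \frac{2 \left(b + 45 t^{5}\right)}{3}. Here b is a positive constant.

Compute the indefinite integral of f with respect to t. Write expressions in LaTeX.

Whatever form F(t) takes, F'(t) = f(t) is non-negotiable.
Check: d/dt[\frac{t \left(2 b + 15 t^{5}\right)}{3}] = \frac{2 b}{3} + 30 t^{5}, which equals f(t).

F(t) = \frac{t \left(2 b + 15 t^{5}\right)}{3} + C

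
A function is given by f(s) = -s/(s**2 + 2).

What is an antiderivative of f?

The substitution u = s**2 + 2 works: f is exactly (dF/du)*(du/ds) for that inner function.
Check: d/ds[-log(s**2 + 2)/2] = -s/(s**2 + 2) = f(s).

An antiderivative is F(s) = -log(s**2 + 2)/2.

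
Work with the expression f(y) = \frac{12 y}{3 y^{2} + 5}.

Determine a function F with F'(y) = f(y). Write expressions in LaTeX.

f matches the chain-rule pattern g'(h)*h' with inner function h(y) = y^{2} + \frac{5}{3}; substituting u = h(y) collapses the integral.
Check: d/dy[2 \log{\left(y^{2} + \frac{5}{3} \right)}] = \frac{12 y}{3 y^{2} + 5} = f(y).

An antiderivative is F(y) = 2 \log{\left(y^{2} + \frac{5}{3} \right)}.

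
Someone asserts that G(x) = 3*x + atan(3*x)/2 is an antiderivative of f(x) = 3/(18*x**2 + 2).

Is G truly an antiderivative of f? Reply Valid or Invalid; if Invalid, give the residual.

d/dx[G] = (54*x**2 + 9)/(18*x**2 + 2)
d/dx[G] - f(x) = 3 != 0.

Invalid: d/dx[G] - f = 3, which is not 0.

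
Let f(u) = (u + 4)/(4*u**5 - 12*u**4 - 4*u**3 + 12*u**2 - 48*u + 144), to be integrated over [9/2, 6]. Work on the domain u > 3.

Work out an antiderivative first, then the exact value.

Antiderivative: F(u) = 7*log(u - 3)/240 - 3*log(u - 2)/56 + log(u + 2)/280 + log(u**2 + 3)/96 + sqrt(3)*atan(sqrt(3)*u/3)/112; value = -3*log(4)/56 - log(93/4)/96 - sqrt(3)*atan(3*sqrt(3)/2)/112 - 7*log(3/2)/240 - log(13/2)/280 + log(8)/280 + sqrt(3)*atan(2*sqrt(3))/112 + 7*log(3)/240 + log(39)/96 + 3*log(5/2)/56

The denominator factors as 4*(u - 3)*(u - 2)*(u + 2)*(u**2 + 3); partial fractions split f into directly integrable pieces: (7*u + 9)/(336*(u**2 + 3)) + 1/(280*(u + 2)) - 3/(56*(u - 2)) + 7/(240*(u - 3)).
F(u) = 7*log(u - 3)/240 - 3*log(u - 2)/56 + log(u + 2)/280 + log(u**2 + 3)/96 + sqrt(3)*atan(sqrt(3)*u/3)/112 is an antiderivative of f.
Check: d/du[7*log(u - 3)/240 - 3*log(u - 2)/56 + log(u + 2)/280 + log(u**2 + 3)/96 + sqrt(3)*atan(sqrt(3)*u/3)/112] = (u + 4)/(4*u**5 - 12*u**4 - 4*u**3 + 12*u**2 - 48*u + 144) = f(u).
F(6) = -3*log(4)/56 + log(8)/280 + sqrt(3)*atan(2*sqrt(3))/112 + 7*log(3)/240 + log(39)/96; F(9/2) = -3*log(5/2)/56 + log(13/2)/280 + 7*log(3/2)/240 + sqrt(3)*atan(3*sqrt(3)/2)/112 + log(93/4)/96.
Integral = F(6) - F(9/2) = -3*log(4)/56 - log(93/4)/96 - sqrt(3)*atan(3*sqrt(3)/2)/112 - 7*log(3/2)/240 - log(13/2)/280 + log(8)/280 + sqrt(3)*atan(2*sqrt(3))/112 + 7*log(3)/240 + log(39)/96 + 3*log(5/2)/56.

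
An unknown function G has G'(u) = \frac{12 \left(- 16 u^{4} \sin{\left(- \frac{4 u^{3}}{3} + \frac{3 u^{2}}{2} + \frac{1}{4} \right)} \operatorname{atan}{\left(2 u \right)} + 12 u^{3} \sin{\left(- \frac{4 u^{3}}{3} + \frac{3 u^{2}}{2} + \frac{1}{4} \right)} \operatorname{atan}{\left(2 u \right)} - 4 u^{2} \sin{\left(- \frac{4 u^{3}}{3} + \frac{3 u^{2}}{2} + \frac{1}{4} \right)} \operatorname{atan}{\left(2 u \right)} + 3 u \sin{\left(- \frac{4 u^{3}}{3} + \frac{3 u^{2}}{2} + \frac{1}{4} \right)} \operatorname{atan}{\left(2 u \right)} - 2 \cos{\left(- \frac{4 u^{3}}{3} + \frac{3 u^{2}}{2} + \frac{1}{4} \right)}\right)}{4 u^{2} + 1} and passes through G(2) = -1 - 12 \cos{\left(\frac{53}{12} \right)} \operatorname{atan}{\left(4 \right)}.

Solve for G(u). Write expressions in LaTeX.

G'(u) has the shape v'r + vr' for v = - 12 \operatorname{atan}{\left(2 u \right)} and r = \cos{\left(- \frac{4 u^{3}}{3} + \frac{3 u^{2}}{2} + \frac{1}{4} \right)} — it is the derivative of the product v*r.
A general antiderivative is - 12 \cos{\left(- \frac{4 u^{3}}{3} + \frac{3 u^{2}}{2} + \frac{1}{4} \right)} \operatorname{atan}{\left(2 u \right)} + C.
The condition gives C = -1 - 12 \cos{\left(\frac{53}{12} \right)} \operatorname{atan}{\left(4 \right)} - (- 12 \cos{\left(\frac{53}{12} \right)} \operatorname{atan}{\left(4 \right)}) = -1.
So G(u) = - 12 \cos{\left(- \frac{4 u^{3}}{3} + \frac{3 u^{2}}{2} + \frac{1}{4} \right)} \operatorname{atan}{\left(2 u \right)} - 1.
Check: d/du[- 12 \cos{\left(- \frac{4 u^{3}}{3} + \frac{3 u^{2}}{2} + \frac{1}{4} \right)} \operatorname{atan}{\left(2 u \right)} - 1] = \frac{- 192 u^{4} \sin{\left(- \frac{4 u^{3}}{3} + \frac{3 u^{2}}{2} + \frac{1}{4} \right)} \operatorname{atan}{\left(2 u \right)} + 144 u^{3} \sin{\left(- \frac{4 u^{3}}{3} + \frac{3 u^{2}}{2} + \frac{1}{4} \right)} \operatorname{atan}{\left(2 u \right)} - 48 u^{2} \sin{\left(- \frac{4 u^{3}}{3} + \frac{3 u^{2}}{2} + \frac{1}{4} \right)} \operatorname{atan}{\left(2 u \right)} + 36 u \sin{\left(- \frac{4 u^{3}}{3} + \frac{3 u^{2}}{2} + \frac{1}{4} \right)} \operatorname{atan}{\left(2 u \right)} - 24 \cos{\left(- \frac{4 u^{3}}{3} + \frac{3 u^{2}}{2} + \frac{1}{4} \right)}}{4 u^{2} + 1}, which equals G'(u).

G(u) = - 12 \cos{\left(- \frac{4 u^{3}}{3} + \frac{3 u^{2}}{2} + \frac{1}{4} \right)} \operatorname{atan}{\left(2 u \right)} - 1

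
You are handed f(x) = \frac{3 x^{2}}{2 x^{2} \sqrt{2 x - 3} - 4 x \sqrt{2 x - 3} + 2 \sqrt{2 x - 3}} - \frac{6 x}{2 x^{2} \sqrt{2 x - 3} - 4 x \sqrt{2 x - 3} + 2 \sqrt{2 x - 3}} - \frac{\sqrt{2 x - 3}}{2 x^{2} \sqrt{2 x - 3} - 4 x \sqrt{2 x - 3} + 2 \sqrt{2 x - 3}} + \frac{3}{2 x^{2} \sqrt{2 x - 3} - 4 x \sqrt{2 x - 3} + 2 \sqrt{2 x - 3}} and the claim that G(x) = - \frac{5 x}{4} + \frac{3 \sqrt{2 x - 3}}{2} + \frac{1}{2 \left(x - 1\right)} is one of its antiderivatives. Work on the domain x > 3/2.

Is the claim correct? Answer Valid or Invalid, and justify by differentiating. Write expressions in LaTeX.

Invalid: d/dx[G] - f = - \frac{5}{4}, which is not 0.

d/dx[G] = \frac{- 5 x^{2} \sqrt{2 x - 3} + 6 x^{2} + 10 x \sqrt{2 x - 3} - 12 x - 7 \sqrt{2 x - 3} + 6}{4 x^{2} \sqrt{2 x - 3} - 8 x \sqrt{2 x - 3} + 4 \sqrt{2 x - 3}}
d/dx[G] - f(x) = - \frac{5}{4} != 0.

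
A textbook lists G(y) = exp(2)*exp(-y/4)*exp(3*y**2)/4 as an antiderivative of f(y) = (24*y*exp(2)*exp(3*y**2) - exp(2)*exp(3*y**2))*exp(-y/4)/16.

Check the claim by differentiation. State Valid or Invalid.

Valid. The derivative of G reproduces f.

d/dy[G] = (24*y*exp(2)*exp(3*y**2) - exp(2)*exp(3*y**2))*exp(-y/4)/16
This equals f(y) exactly, so the claim holds.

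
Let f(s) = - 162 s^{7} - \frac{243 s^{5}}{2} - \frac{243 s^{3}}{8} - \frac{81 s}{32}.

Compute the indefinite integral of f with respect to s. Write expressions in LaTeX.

The substitution u = 3 s^{2} + \frac{3}{4} works: f is exactly (dF/du)*(du/ds) for that inner function.
Check: d/ds[- \frac{\left(3 s^{2} + \frac{3}{4}\right)^{4}}{4}] = - 162 s^{7} - \frac{243 s^{5}}{2} - \frac{243 s^{3}}{8} - \frac{81 s}{32} = f(s).

F(s) = - \frac{\left(3 s^{2} + \frac{3}{4}\right)^{4}}{4} + C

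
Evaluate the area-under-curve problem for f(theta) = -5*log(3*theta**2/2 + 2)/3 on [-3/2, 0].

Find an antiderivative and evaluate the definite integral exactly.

Whatever form F(theta) takes, F'(theta) = f(theta) is non-negotiable.
F(theta) = -5*theta*log(3*theta**2/2 + 2)/3 + 10*theta/3 - 20*sqrt(3)*atan(sqrt(3)*theta/2)/9 is an antiderivative of f.
Check: d/dtheta[-5*theta*log(3*theta**2/2 + 2)/3 + 10*theta/3 - 20*sqrt(3)*atan(sqrt(3)*theta/2)/9] = -5*log(3*theta**2/2 + 2)/3 = f(theta).
F(0) = 0; F(-3/2) = -5 + 20*sqrt(3)*atan(3*sqrt(3)/4)/9 + 5*log(43/8)/2.
Integral = F(0) - F(-3/2) = -5*log(43/8)/2 - 20*sqrt(3)*atan(3*sqrt(3)/4)/9 + 5.

Antiderivative: F(theta) = -5*theta*log(3*theta**2/2 + 2)/3 + 10*theta/3 - 20*sqrt(3)*atan(sqrt(3)*theta/2)/9; value = -5*log(43/8)/2 - 20*sqrt(3)*atan(3*sqrt(3)/4)/9 + 5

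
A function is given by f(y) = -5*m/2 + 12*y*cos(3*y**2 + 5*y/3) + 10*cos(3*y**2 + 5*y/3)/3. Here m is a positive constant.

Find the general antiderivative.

F(y) = -5*m*y/2 + 2*sin(3*y**2 + 5*y/3) + C

The integrand splits into summands that can be handled one at a time.
Check: d/dy[-5*m*y/2 + 2*sin(3*y**2 + 5*y/3)] = -5*m/2 + 12*y*cos(3*y**2 + 5*y/3) + 10*cos(3*y**2 + 5*y/3)/3 = f(y).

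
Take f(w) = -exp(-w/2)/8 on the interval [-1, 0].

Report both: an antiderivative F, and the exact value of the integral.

For F(w) to be correct the identity F'(w) - f(w) = 0 must hold.
F(w) = exp(-w/2)/4 is an antiderivative of f.
Check: d/dw[exp(-w/2)/4] = -exp(-w/2)/8 = f(w).
F(0) = 1/4; F(-1) = exp(1/2)/4.
Integral = F(0) - F(-1) = 1/4 - exp(1/2)/4.

Antiderivative: F(w) = exp(-w/2)/4; value = 1/4 - exp(1/2)/4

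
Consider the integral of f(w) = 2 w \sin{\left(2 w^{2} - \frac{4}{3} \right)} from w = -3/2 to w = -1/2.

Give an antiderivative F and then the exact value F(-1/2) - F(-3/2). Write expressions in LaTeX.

Antiderivative: F(w) = - \frac{\cos{\left(2 w^{2} - \frac{4}{3} \right)}}{2}; value = \frac{\cos{\left(\frac{19}{6} \right)}}{2} - \frac{\cos{\left(\frac{5}{6} \right)}}{2}

The substitution u = 2 w^{2} - \frac{4}{3} works: f is exactly (dF/du)*(du/dw) for that inner function.
F(w) = - \frac{\cos{\left(2 w^{2} - \frac{4}{3} \right)}}{2} is an antiderivative of f.
Check: d/dw[- \frac{\cos{\left(2 w^{2} - \frac{4}{3} \right)}}{2}] = 2 w \sin{\left(2 w^{2} - \frac{4}{3} \right)} = f(w).
F(-1/2) = - \frac{\cos{\left(\frac{5}{6} \right)}}{2}; F(-3/2) = - \frac{\cos{\left(\frac{19}{6} \right)}}{2}.
Integral = F(-1/2) - F(-3/2) = \frac{\cos{\left(\frac{19}{6} \right)}}{2} - \frac{\cos{\left(\frac{5}{6} \right)}}{2}.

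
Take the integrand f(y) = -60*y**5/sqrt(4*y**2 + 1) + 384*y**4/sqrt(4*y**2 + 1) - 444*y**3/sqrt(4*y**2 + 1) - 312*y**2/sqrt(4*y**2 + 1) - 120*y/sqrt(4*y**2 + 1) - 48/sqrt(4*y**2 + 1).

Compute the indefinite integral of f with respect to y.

F(y) = -3*sqrt(4*y**2 + 1)*(y**2 - 4*y - 2)**2 + C

Recognize the product-rule pattern: f = u'v + uv' with u = -3*sqrt(4*y**2 + 1), v = (y**2 - 4*y - 2)**2, so integration by parts undoes it.
Check: d/dy[-3*sqrt(4*y**2 + 1)*(y**2 - 4*y - 2)**2] = (-60*y**5 + 384*y**4 - 444*y**3 - 312*y**2 - 120*y - 48)/sqrt(4*y**2 + 1), which equals f(y).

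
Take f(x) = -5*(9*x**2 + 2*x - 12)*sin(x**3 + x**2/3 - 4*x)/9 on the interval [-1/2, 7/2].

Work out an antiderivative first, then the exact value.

Antiderivative: F(x) = 5*cos(x**3 + x**2/3 - 4*x)/3; value = 5*cos(791/24)/3 - 5*cos(47/24)/3

f matches the chain-rule pattern g'(h)*h' with inner function h(x) = x**3 + x**2/3 - 4*x; substituting u = h(x) collapses the integral.
F(x) = 5*cos(x**3 + x**2/3 - 4*x)/3 is an antiderivative of f.
Check: d/dx[5*cos(x**3 + x**2/3 - 4*x)/3] = -5*x**2*sin(x**3 + x**2/3 - 4*x) - 10*x*sin(x**3 + x**2/3 - 4*x)/9 + 20*sin(x**3 + x**2/3 - 4*x)/3, which equals f(x).
F(7/2) = 5*cos(791/24)/3; F(-1/2) = 5*cos(47/24)/3.
Integral = F(7/2) - F(-1/2) = 5*cos(791/24)/3 - 5*cos(47/24)/3.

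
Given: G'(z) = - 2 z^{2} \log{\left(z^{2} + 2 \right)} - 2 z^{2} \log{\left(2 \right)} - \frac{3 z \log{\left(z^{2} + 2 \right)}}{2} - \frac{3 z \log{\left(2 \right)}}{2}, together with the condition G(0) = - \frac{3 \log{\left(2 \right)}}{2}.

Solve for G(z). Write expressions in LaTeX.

G(z) = - \frac{24 z^{3} \log{\left(2 z^{2} + 4 \right)} - 16 z^{3} + 27 z^{2} \log{\left(2 z^{2} + 4 \right)} - 27 z^{2} + 96 z + 54 \log{\left(z^{2} + 2 \right)} - 96 \sqrt{2} \operatorname{atan}{\left(\frac{\sqrt{2} z}{2} \right)}}{36}

The integrand splits into summands that can be handled one at a time.
A general antiderivative is \frac{4 z^{3}}{9} + \frac{3 z^{2}}{4} - \frac{8 z}{3} + \left(- \frac{2 z^{3}}{3} - \frac{3 z^{2}}{4}\right) \log{\left(2 z^{2} + 4 \right)} - \frac{3 \log{\left(z^{2} + 2 \right)}}{2} + \frac{8 \sqrt{2} \operatorname{atan}{\left(\frac{\sqrt{2} z}{2} \right)}}{3} + C.
The condition gives C = - \frac{3 \log{\left(2 \right)}}{2} - (- \frac{3 \log{\left(2 \right)}}{2}) = 0.
So G(z) = - \frac{24 z^{3} \log{\left(2 z^{2} + 4 \right)} - 16 z^{3} + 27 z^{2} \log{\left(2 z^{2} + 4 \right)} - 27 z^{2} + 96 z + 54 \log{\left(z^{2} + 2 \right)} - 96 \sqrt{2} \operatorname{atan}{\left(\frac{\sqrt{2} z}{2} \right)}}{36}.
Check: d/dz[- \frac{24 z^{3} \log{\left(2 z^{2} + 4 \right)} - 16 z^{3} + 27 z^{2} \log{\left(2 z^{2} + 4 \right)} - 27 z^{2} + 96 z + 54 \log{\left(z^{2} + 2 \right)} - 96 \sqrt{2} \operatorname{atan}{\left(\frac{\sqrt{2} z}{2} \right)}}{36}] = - 2 z^{2} \log{\left(z^{2} + 2 \right)} - 2 z^{2} \log{\left(2 \right)} - \frac{3 z \log{\left(z^{2} + 2 \right)}}{2} - \frac{3 z \log{\left(2 \right)}}{2} = G'(z).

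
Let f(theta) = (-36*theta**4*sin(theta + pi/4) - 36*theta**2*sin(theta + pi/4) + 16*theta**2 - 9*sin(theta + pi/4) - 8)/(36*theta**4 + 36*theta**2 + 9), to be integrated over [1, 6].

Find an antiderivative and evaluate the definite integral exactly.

For F(theta) to be correct the identity F'(theta) - f(theta) = 0 must hold.
F(theta) = (-8*theta + 9*(2*theta**2 + 1)*cos(theta + pi/4))/(9*(2*theta**2 + 1)) is an antiderivative of f.
Check: d/dtheta[(-8*theta + 9*(2*theta**2 + 1)*cos(theta + pi/4))/(9*(2*theta**2 + 1))] = (-36*theta**4*sin(theta + pi/4) - 36*theta**2*sin(theta + pi/4) + 16*theta**2 - 9*sin(theta + pi/4) - 8)/(36*theta**4 + 36*theta**2 + 9) = f(theta).
F(6) = -16/219 + cos(pi/4 + 6); F(1) = -8/27 + cos(pi/4 + 1).
Integral = F(6) - F(1) = -cos(pi/4 + 1) + 440/1971 + cos(pi/4 + 6).

Antiderivative: F(theta) = (-8*theta + 9*(2*theta**2 + 1)*cos(theta + pi/4))/(9*(2*theta**2 + 1)); value = -cos(pi/4 + 1) + 440/1971 + cos(pi/4 + 6)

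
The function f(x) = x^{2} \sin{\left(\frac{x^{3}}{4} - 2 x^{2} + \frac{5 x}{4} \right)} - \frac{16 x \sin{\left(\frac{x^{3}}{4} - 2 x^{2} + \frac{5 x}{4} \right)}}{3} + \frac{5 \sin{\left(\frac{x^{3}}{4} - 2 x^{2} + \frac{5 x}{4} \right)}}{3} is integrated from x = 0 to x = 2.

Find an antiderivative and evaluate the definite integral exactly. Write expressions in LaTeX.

Antiderivative: F(x) = - \frac{4 \cos{\left(\frac{x^{3}}{4} - 2 x^{2} + \frac{5 x}{4} \right)}}{3}; value = \frac{4}{3} - \frac{4 \cos{\left(\frac{7}{2} \right)}}{3}

f matches the chain-rule pattern g'(h)*h' with inner function h(x) = \frac{x^{3}}{4} - 2 x^{2} + \frac{5 x}{4}; substituting u = h(x) collapses the integral.
F(x) = - \frac{4 \cos{\left(\frac{x^{3}}{4} - 2 x^{2} + \frac{5 x}{4} \right)}}{3} is an antiderivative of f.
Check: d/dx[- \frac{4 \cos{\left(\frac{x^{3}}{4} - 2 x^{2} + \frac{5 x}{4} \right)}}{3}] = x^{2} \sin{\left(\frac{x^{3}}{4} - 2 x^{2} + \frac{5 x}{4} \right)} - \frac{16 x \sin{\left(\frac{x^{3}}{4} - 2 x^{2} + \frac{5 x}{4} \right)}}{3} + \frac{5 \sin{\left(\frac{x^{3}}{4} - 2 x^{2} + \frac{5 x}{4} \right)}}{3} = f(x).
F(2) = - \frac{4 \cos{\left(\frac{7}{2} \right)}}{3}; F(0) = - \frac{4}{3}.
Integral = F(2) - F(0) = \frac{4}{3} - \frac{4 \cos{\left(\frac{7}{2} \right)}}{3}.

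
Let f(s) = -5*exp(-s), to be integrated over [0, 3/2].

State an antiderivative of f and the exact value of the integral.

A candidate is checked by its d/ds: the result must match f(s).
F(s) = 5*exp(-s) is an antiderivative of f.
Check: d/ds[5*exp(-s)] = -5*exp(-s) = f(s).
F(3/2) = 5*exp(-3/2); F(0) = 5.
Integral = F(3/2) - F(0) = -5 + 5*exp(-3/2).

Antiderivative: F(s) = 5*exp(-s); value = -5 + 5*exp(-3/2)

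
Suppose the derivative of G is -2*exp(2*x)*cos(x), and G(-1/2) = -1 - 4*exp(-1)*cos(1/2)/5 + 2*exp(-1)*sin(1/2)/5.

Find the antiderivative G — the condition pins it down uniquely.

For G(x) to be correct, d/dx[G] must agree with the stated G'(x) identically.
A general antiderivative is -2*exp(2*x)*sin(x)/5 - 4*exp(2*x)*cos(x)/5 + C.
The condition gives C = -1 - 4*exp(-1)*cos(1/2)/5 + 2*exp(-1)*sin(1/2)/5 - (-4*exp(-1)*cos(1/2)/5 + 2*exp(-1)*sin(1/2)/5) = -1.
So G(x) = -2*exp(2*x)*sin(x)/5 - 4*exp(2*x)*cos(x)/5 - 1.
Check: d/dx[-2*exp(2*x)*sin(x)/5 - 4*exp(2*x)*cos(x)/5 - 1] = -2*exp(2*x)*cos(x) = G'(x).

G(x) = -2*exp(2*x)*sin(x)/5 - 4*exp(2*x)*cos(x)/5 - 1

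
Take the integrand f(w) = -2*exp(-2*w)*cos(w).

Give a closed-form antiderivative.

Check any antiderivative F(w) by computing F'(w) and comparing it with f(w).
Check: d/dw[2*(-sin(w) + 2*cos(w))*exp(-2*w)/5] = -2*exp(-2*w)*cos(w) = f(w).

An antiderivative is F(w) = 2*(-sin(w) + 2*cos(w))*exp(-2*w)/5.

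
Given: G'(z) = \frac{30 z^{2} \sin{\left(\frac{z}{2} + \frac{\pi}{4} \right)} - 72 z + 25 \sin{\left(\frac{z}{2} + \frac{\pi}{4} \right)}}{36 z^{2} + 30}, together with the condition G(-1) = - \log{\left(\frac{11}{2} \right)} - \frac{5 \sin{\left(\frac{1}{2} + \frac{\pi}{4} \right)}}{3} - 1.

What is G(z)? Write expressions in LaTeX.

Whatever form G(z) takes, its d/dz must return the stated G'(z).
A general antiderivative is - \log{\left(3 z^{2} + \frac{5}{2} \right)} - \frac{5 \cos{\left(\frac{z}{2} + \frac{\pi}{4} \right)}}{3} + C.
The condition gives C = - \log{\left(\frac{11}{2} \right)} - \frac{5 \sin{\left(\frac{1}{2} + \frac{\pi}{4} \right)}}{3} - 1 - (- \log{\left(\frac{11}{2} \right)} - \frac{5 \sin{\left(\frac{1}{2} + \frac{\pi}{4} \right)}}{3}) = -1.
So G(z) = - \frac{3 \log{\left(3 z^{2} + \frac{5}{2} \right)} + 5 \cos{\left(\frac{z}{2} + \frac{\pi}{4} \right)} + 3}{3}.
Check: d/dz[- \frac{3 \log{\left(3 z^{2} + \frac{5}{2} \right)} + 5 \cos{\left(\frac{z}{2} + \frac{\pi}{4} \right)} + 3}{3}] = \frac{30 z^{2} \sin{\left(\frac{z}{2} + \frac{\pi}{4} \right)} - 72 z + 25 \sin{\left(\frac{z}{2} + \frac{\pi}{4} \right)}}{36 z^{2} + 30} = G'(z).

G(z) = - \frac{3 \log{\left(3 z^{2} + \frac{5}{2} \right)} + 5 \cos{\left(\frac{z}{2} + \frac{\pi}{4} \right)} + 3}{3}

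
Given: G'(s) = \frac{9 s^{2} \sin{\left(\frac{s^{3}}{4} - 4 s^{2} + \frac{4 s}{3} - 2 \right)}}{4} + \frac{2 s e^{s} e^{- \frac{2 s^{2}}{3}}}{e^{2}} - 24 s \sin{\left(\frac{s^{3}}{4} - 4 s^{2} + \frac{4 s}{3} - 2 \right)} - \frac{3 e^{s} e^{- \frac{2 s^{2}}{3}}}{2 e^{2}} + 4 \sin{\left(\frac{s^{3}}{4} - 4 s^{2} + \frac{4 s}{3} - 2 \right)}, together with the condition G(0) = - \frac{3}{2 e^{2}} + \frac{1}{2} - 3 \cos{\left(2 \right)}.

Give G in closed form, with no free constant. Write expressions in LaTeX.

G(s) = \frac{- 3 e^{- \frac{2 s^{2}}{3} + s - 2} - 6 \cos{\left(\frac{s^{3}}{4} - 4 s^{2} + \frac{4 s}{3} - 2 \right)} + 1}{2}

The integrand splits into summands that can be handled one at a time.
A general antiderivative is - \frac{3 e^{- \frac{2 s^{2}}{3} + s - 2}}{2} - 3 \cos{\left(\frac{s^{3}}{4} - 4 s^{2} + \frac{4 s}{3} - 2 \right)} + C.
The condition gives C = - \frac{3}{2 e^{2}} + \frac{1}{2} - 3 \cos{\left(2 \right)} - (- \frac{3}{2 e^{2}} - 3 \cos{\left(2 \right)}) = \frac{1}{2}.
So G(s) = \frac{- 3 e^{- \frac{2 s^{2}}{3} + s - 2} - 6 \cos{\left(\frac{s^{3}}{4} - 4 s^{2} + \frac{4 s}{3} - 2 \right)} + 1}{2}.
Check: d/ds[\frac{- 3 e^{- \frac{2 s^{2}}{3} + s - 2} - 6 \cos{\left(\frac{s^{3}}{4} - 4 s^{2} + \frac{4 s}{3} - 2 \right)} + 1}{2}] = \frac{\left(9 s^{2} e^{2} e^{- s} e^{\frac{2 s^{2}}{3}} \sin{\left(\frac{s^{3}}{4} - 4 s^{2} + \frac{4 s}{3} - 2 \right)} + 8 s - 96 s e^{2} e^{- s} e^{\frac{2 s^{2}}{3}} \sin{\left(\frac{s^{3}}{4} - 4 s^{2} + \frac{4 s}{3} - 2 \right)} - 6 + 16 e^{2} e^{- s} e^{\frac{2 s^{2}}{3}} \sin{\left(\frac{s^{3}}{4} - 4 s^{2} + \frac{4 s}{3} - 2 \right)}\right) e^{s} e^{- \frac{2 s^{2}}{3}}}{4 e^{2}}, which equals G'(s).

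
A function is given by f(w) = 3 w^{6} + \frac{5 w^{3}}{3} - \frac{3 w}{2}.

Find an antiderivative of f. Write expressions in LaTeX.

Integrate term by term and add the pieces.
Check: d/dw[\frac{3 w^{7}}{7} + \frac{5 w^{4}}{12} - \frac{3 w^{2}}{4}] = 3 w^{6} + \frac{5 w^{3}}{3} - \frac{3 w}{2} = f(w).

An antiderivative is F(w) = \frac{3 w^{7}}{7} + \frac{5 w^{4}}{12} - \frac{3 w^{2}}{4}.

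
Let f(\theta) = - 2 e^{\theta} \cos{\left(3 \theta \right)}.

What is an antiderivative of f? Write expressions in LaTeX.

An antiderivative is F(\theta) = \frac{\left(- 3 \sin{\left(3 \theta \right)} - \cos{\left(3 \theta \right)}\right) e^{\theta}}{5}.

An antiderivative F(\theta) passes only if d/d\theta[F] lands on f(\theta) exactly.
Check: d/d\theta[\frac{\left(- 3 \sin{\left(3 \theta \right)} - \cos{\left(3 \theta \right)}\right) e^{\theta}}{5}] = - 2 e^{\theta} \cos{\left(3 \theta \right)} = f(\theta).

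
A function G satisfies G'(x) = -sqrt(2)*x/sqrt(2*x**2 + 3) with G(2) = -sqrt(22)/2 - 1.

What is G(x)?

G(x) = -(sqrt(2)*sqrt(2*x**2 + 3) + 2)/2

G'(x) matches the chain-rule pattern g'(h)*h' with inner function h(x) = x**2 + 3/2; substituting u = h(x) collapses the integral.
A general antiderivative is -sqrt(x**2 + 3/2) + C.
The condition gives C = -sqrt(22)/2 - 1 - (-sqrt(22)/2) = -1.
So G(x) = -(sqrt(2)*sqrt(2*x**2 + 3) + 2)/2.
Check: d/dx[-(sqrt(2)*sqrt(2*x**2 + 3) + 2)/2] = -sqrt(2)*x/sqrt(2*x**2 + 3) = G'(x).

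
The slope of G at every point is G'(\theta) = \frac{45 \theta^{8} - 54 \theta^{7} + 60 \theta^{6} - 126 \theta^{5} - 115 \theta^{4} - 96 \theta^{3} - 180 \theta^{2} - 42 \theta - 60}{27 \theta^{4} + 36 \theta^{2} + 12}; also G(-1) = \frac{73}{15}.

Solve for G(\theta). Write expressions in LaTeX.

Differentiate the proposed G(\theta) back; it has to land on the given G'(\theta).
A general antiderivative is \frac{\theta^{5}}{3} - \frac{\theta^{4}}{2} - \theta^{2} - 5 \theta - \frac{1}{2} + \frac{1}{3 \theta^{2} + 2} + C.
The condition gives C = \frac{73}{15} - (\frac{43}{15}) = 2.
So G(\theta) = \frac{\theta^{5}}{3} - \frac{\theta^{4}}{2} - \theta^{2} - 5 \theta + \frac{3}{2} + \frac{1}{3 \theta^{2} + 2}.
Check: d/d\theta[\frac{\theta^{5}}{3} - \frac{\theta^{4}}{2} - \theta^{2} - 5 \theta + \frac{3}{2} + \frac{1}{3 \theta^{2} + 2}] = \frac{45 \theta^{8} - 54 \theta^{7} + 60 \theta^{6} - 126 \theta^{5} - 115 \theta^{4} - 96 \theta^{3} - 180 \theta^{2} - 42 \theta - 60}{27 \theta^{4} + 36 \theta^{2} + 12} = G'(\theta).

G(\theta) = \frac{\theta^{5}}{3} - \frac{\theta^{4}}{2} - \theta^{2} - 5 \theta + \frac{3}{2} + \frac{1}{3 \theta^{2} + 2}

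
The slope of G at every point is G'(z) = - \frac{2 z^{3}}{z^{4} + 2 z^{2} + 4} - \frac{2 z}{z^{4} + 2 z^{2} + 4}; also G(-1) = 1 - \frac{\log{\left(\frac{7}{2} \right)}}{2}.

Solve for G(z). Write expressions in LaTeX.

G(z) = 1 - \frac{\log{\left(\frac{z^{4}}{2} + z^{2} + 2 \right)}}{2}

The substitution u = \frac{z^{4}}{2} + z^{2} + 2 works: G'(z) is exactly (dG/du)*(du/dz) for that inner function.
A general antiderivative is - \frac{\log{\left(\frac{z^{4}}{2} + z^{2} + 2 \right)}}{2} + C.
The condition gives C = 1 - \frac{\log{\left(\frac{7}{2} \right)}}{2} - (- \frac{\log{\left(\frac{7}{2} \right)}}{2}) = 1.
So G(z) = 1 - \frac{\log{\left(\frac{z^{4}}{2} + z^{2} + 2 \right)}}{2}.
Check: d/dz[1 - \frac{\log{\left(\frac{z^{4}}{2} + z^{2} + 2 \right)}}{2}] = \frac{- 2 z^{3} - 2 z}{z^{4} + 2 z^{2} + 4}, which equals G'(z).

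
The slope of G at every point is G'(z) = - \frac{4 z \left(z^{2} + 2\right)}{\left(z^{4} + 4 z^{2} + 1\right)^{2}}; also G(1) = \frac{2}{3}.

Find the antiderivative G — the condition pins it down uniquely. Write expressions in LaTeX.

G'(z) matches the chain-rule pattern g'(h)*h' with inner function h(z) = z^{4} + 4 z^{2} + 1; substituting u = h(z) collapses the integral.
A general antiderivative is \frac{1}{z^{4} + 4 z^{2} + 1} + C.
The condition gives C = \frac{2}{3} - (\frac{1}{6}) = \frac{1}{2}.
So G(z) = \frac{1}{2} + \frac{1}{z^{4} + 4 z^{2} + 1}.
Check: d/dz[\frac{1}{2} + \frac{1}{z^{4} + 4 z^{2} + 1}] = \frac{- 4 z^{3} - 8 z}{z^{8} + 8 z^{6} + 18 z^{4} + 8 z^{2} + 1}, which equals G'(z).

G(z) = \frac{1}{2} + \frac{1}{z^{4} + 4 z^{2} + 1}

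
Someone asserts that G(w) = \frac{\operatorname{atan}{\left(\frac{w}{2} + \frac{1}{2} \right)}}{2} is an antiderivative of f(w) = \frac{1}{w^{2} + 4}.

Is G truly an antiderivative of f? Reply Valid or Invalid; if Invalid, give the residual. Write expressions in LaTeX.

Invalid: d/dw[G] - f = \frac{- 2 w - 1}{w^{4} + 2 w^{3} + 9 w^{2} + 8 w + 20}, which is not 0.

d/dw[G] = \frac{1}{w^{2} + 2 w + 5}
d/dw[G] - f(w) = \frac{- 2 w - 1}{w^{4} + 2 w^{3} + 9 w^{2} + 8 w + 20} != 0.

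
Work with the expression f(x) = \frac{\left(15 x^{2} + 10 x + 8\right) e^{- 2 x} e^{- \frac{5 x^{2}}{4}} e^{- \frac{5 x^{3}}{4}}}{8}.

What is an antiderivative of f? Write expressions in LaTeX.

An antiderivative is F(x) = - \frac{e^{- 2 x} e^{- \frac{5 x^{2}}{4}} e^{- \frac{5 x^{3}}{4}}}{2}.

f matches the chain-rule pattern g'(h)*h' with inner function h(x) = - \frac{5 x^{3}}{4} - \frac{5 x^{2}}{4} - 2 x; substituting u = h(x) collapses the integral.
Check: d/dx[- \frac{e^{- 2 x} e^{- \frac{5 x^{2}}{4}} e^{- \frac{5 x^{3}}{4}}}{2}] = \frac{\left(15 x^{2} + 10 x + 8\right) e^{- 2 x} e^{- \frac{5 x^{2}}{4}} e^{- \frac{5 x^{3}}{4}}}{8} = f(x).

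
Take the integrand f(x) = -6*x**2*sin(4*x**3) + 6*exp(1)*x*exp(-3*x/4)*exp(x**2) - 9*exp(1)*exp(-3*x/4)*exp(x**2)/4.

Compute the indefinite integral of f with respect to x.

F(x) = (6*exp(x**2 - 3*x/4 + 1) + cos(4*x**3))/2 + C

Integrate term by term and add the pieces.
Check: d/dx[(6*exp(x**2 - 3*x/4 + 1) + cos(4*x**3))/2] = -6*x**2*sin(4*x**3) + 6*exp(1)*x*exp(-3*x/4)*exp(x**2) - 9*exp(1)*exp(-3*x/4)*exp(x**2)/4 = f(x).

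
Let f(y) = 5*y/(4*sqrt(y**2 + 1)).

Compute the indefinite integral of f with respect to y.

F(y) = 5*sqrt(y**2 + 1)/4 + C

f matches the chain-rule pattern g'(h)*h' with inner function h(y) = y**2 + 1; substituting u = h(y) collapses the integral.
Check: d/dy[5*sqrt(y**2 + 1)/4] = 5*y/(4*sqrt(y**2 + 1)) = f(y).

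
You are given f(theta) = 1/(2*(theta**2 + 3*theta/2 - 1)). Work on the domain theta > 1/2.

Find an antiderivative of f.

The denominator factors as (theta + 2)*(2*theta - 1); partial fractions split f into directly integrable pieces: 2/(5*(2*theta - 1)) - 1/(5*(theta + 2)).
Check: d/dtheta[(log(theta - 1/2) - log(theta + 2))/5] = 1/(2*theta**2 + 3*theta - 2), which equals f(theta).

An antiderivative is F(theta) = (log(theta - 1/2) - log(theta + 2))/5.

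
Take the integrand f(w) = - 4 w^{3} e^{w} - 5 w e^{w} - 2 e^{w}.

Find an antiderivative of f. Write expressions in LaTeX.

An antiderivative is F(w) = - \left(4 w^{3} - 12 w^{2} + 29 w - 27\right) e^{w}.

f has the shape u'v + uv' for u = - 4 w^{3} + 12 w^{2} - 29 w + 27 and v = e^{w} — it is the derivative of the product u*v.
Check: d/dw[- \left(4 w^{3} - 12 w^{2} + 29 w - 27\right) e^{w}] = - 4 w^{3} e^{w} - 5 w e^{w} - 2 e^{w} = f(w).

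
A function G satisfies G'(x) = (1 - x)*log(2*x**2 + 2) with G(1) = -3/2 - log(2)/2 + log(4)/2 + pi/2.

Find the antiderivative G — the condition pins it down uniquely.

Any candidate G(x) must reproduce the stated G'(x) exactly.
A general antiderivative is x**2/2 - 2*x + (-x**2/2 + x)*log(2*x**2 + 2) - log(x**2 + 1)/2 + 2*atan(x) + C.
The condition gives C = -3/2 - log(2)/2 + log(4)/2 + pi/2 - (-3/2 - log(2)/2 + log(4)/2 + pi/2) = 0.
So G(x) = -x**2*log(2*x**2 + 2)/2 + x**2/2 + x*log(2*x**2 + 2) - 2*x - log(x**2 + 1)/2 + 2*atan(x).
Check: d/dx[-x**2*log(2*x**2 + 2)/2 + x**2/2 + x*log(2*x**2 + 2) - 2*x - log(x**2 + 1)/2 + 2*atan(x)] = -x*log(x**2 + 1) - x*log(2) + log(x**2 + 1) + log(2), which equals G'(x).

G(x) = -x**2*log(2*x**2 + 2)/2 + x**2/2 + x*log(2*x**2 + 2) - 2*x - log(x**2 + 1)/2 + 2*atan(x)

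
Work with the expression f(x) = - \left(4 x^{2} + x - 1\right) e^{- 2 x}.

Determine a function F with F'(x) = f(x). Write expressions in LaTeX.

Recognize the product-rule pattern: f = u'v + uv' with u = 2 x^{2} + \frac{5 x}{2} + \frac{3}{4}, v = e^{- 2 x}, so integration by parts undoes it.
Check: d/dx[\frac{\left(2 x + 1\right) \left(4 x + 3\right) e^{- 2 x}}{4}] = \left(- 4 x^{2} - x + 1\right) e^{- 2 x}, which equals f(x).

An antiderivative is F(x) = \frac{\left(2 x + 1\right) \left(4 x + 3\right) e^{- 2 x}}{4}.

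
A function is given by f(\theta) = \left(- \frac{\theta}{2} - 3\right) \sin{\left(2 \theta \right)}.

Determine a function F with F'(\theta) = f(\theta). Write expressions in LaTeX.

An antiderivative is F(\theta) = \frac{2 \theta \cos{\left(2 \theta \right)} - \sin{\left(2 \theta \right)} + 12 \cos{\left(2 \theta \right)}}{8}.

Recover f(\theta) by differentiating a candidate F(\theta); any mismatch rules it out.
Check: d/d\theta[\frac{2 \theta \cos{\left(2 \theta \right)} - \sin{\left(2 \theta \right)} + 12 \cos{\left(2 \theta \right)}}{8}] = - \frac{\theta \sin{\left(2 \theta \right)}}{2} - 3 \sin{\left(2 \theta \right)}, which equals f(\theta).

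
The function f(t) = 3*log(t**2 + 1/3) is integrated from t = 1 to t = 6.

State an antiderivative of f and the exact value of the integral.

Differentiate the proposed F(t) back; it has to land on f(t) exactly.
F(t) = 3*t*log(t**2 + 1/3) - 6*t + 2*sqrt(3)*atan(sqrt(3)*t) is an antiderivative of f.
Check: d/dt[3*t*log(t**2 + 1/3) - 6*t + 2*sqrt(3)*atan(sqrt(3)*t)] = 3*log(t**2 + 1/3) = f(t).
F(6) = -36 + 2*sqrt(3)*atan(6*sqrt(3)) + 18*log(109/3); F(1) = -6 + 3*log(4/3) + 2*sqrt(3)*pi/3.
Integral = F(6) - F(1) = -30 - 2*sqrt(3)*pi/3 - 3*log(4/3) + 2*sqrt(3)*atan(6*sqrt(3)) + 18*log(109/3).

Antiderivative: F(t) = 3*t*log(t**2 + 1/3) - 6*t + 2*sqrt(3)*atan(sqrt(3)*t); value = -30 - 2*sqrt(3)*pi/3 - 3*log(4/3) + 2*sqrt(3)*atan(6*sqrt(3)) + 18*log(109/3)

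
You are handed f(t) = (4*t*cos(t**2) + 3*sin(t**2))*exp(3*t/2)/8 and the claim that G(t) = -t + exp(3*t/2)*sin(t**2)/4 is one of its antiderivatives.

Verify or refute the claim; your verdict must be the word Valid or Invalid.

Invalid: d/dt[G] - f = -1, which is not 0.

d/dt[G] = t*exp(3*t/2)*cos(t**2)/2 + 3*exp(3*t/2)*sin(t**2)/8 - 1
d/dt[G] - f(t) = -1 != 0.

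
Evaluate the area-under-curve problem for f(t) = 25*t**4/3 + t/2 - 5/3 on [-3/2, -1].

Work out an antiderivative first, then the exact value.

Integrate term by term and add the pieces.
F(t) = 5*t**5/3 + t**2/4 - 5*t/3 is an antiderivative of f.
Check: d/dt[5*t**5/3 + t**2/4 - 5*t/3] = 25*t**4/3 + t/2 - 5/3 = f(t).
F(-1) = 1/4; F(-3/2) = -307/32.
Integral = F(-1) - F(-3/2) = 315/32.

Antiderivative: F(t) = 5*t**5/3 + t**2/4 - 5*t/3; value = 315/32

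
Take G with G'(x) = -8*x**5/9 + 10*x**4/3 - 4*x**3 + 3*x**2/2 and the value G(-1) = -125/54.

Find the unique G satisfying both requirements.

The substitution u = 2*x**2/3 - x works: G'(x) is exactly (dG/du)*(du/dx) for that inner function.
A general antiderivative is -(2*x**2/3 - x)**3/2 + C.
The condition gives C = -125/54 - (-125/54) = 0.
So G(x) = -x**3*(2*x - 3)**3/54.
Check: d/dx[-x**3*(2*x - 3)**3/54] = -8*x**5/9 + 10*x**4/3 - 4*x**3 + 3*x**2/2 = G'(x).

G(x) = -x**3*(2*x - 3)**3/54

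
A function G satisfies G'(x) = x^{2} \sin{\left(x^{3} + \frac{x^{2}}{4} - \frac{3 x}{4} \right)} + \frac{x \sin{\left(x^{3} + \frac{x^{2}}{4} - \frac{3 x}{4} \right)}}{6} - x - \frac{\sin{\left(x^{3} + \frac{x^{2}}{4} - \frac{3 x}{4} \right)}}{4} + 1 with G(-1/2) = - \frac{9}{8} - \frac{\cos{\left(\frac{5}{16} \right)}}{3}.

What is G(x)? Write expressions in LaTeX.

G(x) = - \frac{x^{2}}{2} + x - \frac{\cos{\left(x^{3} + \frac{x^{2}}{4} - \frac{3 x}{4} \right)}}{3} - \frac{1}{2}

The integrand splits into summands that can be handled one at a time.
A general antiderivative is - \frac{x^{2}}{2} + x - \frac{\cos{\left(x^{3} + \frac{x^{2}}{4} - \frac{3 x}{4} \right)}}{3} - 1 + C.
The condition gives C = - \frac{9}{8} - \frac{\cos{\left(\frac{5}{16} \right)}}{3} - (- \frac{13}{8} - \frac{\cos{\left(\frac{5}{16} \right)}}{3}) = \frac{1}{2}.
So G(x) = - \frac{x^{2}}{2} + x - \frac{\cos{\left(x^{3} + \frac{x^{2}}{4} - \frac{3 x}{4} \right)}}{3} - \frac{1}{2}.
Check: d/dx[- \frac{x^{2}}{2} + x - \frac{\cos{\left(x^{3} + \frac{x^{2}}{4} - \frac{3 x}{4} \right)}}{3} - \frac{1}{2}] = x^{2} \sin{\left(x^{3} + \frac{x^{2}}{4} - \frac{3 x}{4} \right)} + \frac{x \sin{\left(x^{3} + \frac{x^{2}}{4} - \frac{3 x}{4} \right)}}{6} - x - \frac{\sin{\left(x^{3} + \frac{x^{2}}{4} - \frac{3 x}{4} \right)}}{4} + 1 = G'(x).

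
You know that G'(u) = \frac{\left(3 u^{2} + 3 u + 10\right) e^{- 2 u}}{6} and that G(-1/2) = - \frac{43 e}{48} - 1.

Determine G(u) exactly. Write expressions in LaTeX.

G(u) = \frac{\left(- 3 u^{2} - 6 u - 12 e^{2 u} - 13\right) e^{- 2 u}}{12}

G'(u) has the shape v'r + vr' for v = - \frac{u^{2}}{4} - \frac{u}{2} - \frac{13}{12} and r = e^{- 2 u} — it is the derivative of the product v*r.
A general antiderivative is \frac{\left(- 3 u^{2} - 6 u - 13\right) e^{- 2 u}}{12} + C.
The condition gives C = - \frac{43 e}{48} - 1 - (- \frac{43 e}{48}) = -1.
So G(u) = \frac{\left(- 3 u^{2} - 6 u - 12 e^{2 u} - 13\right) e^{- 2 u}}{12}.
Check: d/du[\frac{\left(- 3 u^{2} - 6 u - 12 e^{2 u} - 13\right) e^{- 2 u}}{12}] = \frac{\left(3 u^{2} + 3 u + 10\right) e^{- 2 u}}{6} = G'(u).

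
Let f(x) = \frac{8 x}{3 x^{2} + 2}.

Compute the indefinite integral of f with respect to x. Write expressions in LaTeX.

F(x) = \frac{4 \log{\left(3 x^{2} + 2 \right)}}{3} + C

f matches the chain-rule pattern g'(h)*h' with inner function h(x) = 3 x^{2} + 2; substituting u = h(x) collapses the integral.
Check: d/dx[\frac{4 \log{\left(3 x^{2} + 2 \right)}}{3}] = \frac{8 x}{3 x^{2} + 2} = f(x).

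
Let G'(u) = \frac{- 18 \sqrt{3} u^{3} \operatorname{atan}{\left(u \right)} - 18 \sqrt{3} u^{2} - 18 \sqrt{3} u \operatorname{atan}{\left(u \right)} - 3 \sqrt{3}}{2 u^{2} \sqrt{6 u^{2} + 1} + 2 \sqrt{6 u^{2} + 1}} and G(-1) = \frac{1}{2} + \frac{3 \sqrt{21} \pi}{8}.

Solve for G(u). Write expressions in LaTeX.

G(u) = - \frac{9 \sqrt{2 u^{2} + \frac{1}{3}} \operatorname{atan}{\left(u \right)}}{2} + \frac{1}{2}

G'(u) has the shape v'r + vr' for v = - \frac{9 \sqrt{2 u^{2} + \frac{1}{3}}}{2} and r = \operatorname{atan}{\left(u \right)} — it is the derivative of the product v*r.
A general antiderivative is - \frac{9 \sqrt{2 u^{2} + \frac{1}{3}} \operatorname{atan}{\left(u \right)}}{2} + C.
The condition gives C = \frac{1}{2} + \frac{3 \sqrt{21} \pi}{8} - (\frac{3 \sqrt{21} \pi}{8}) = \frac{1}{2}.
So G(u) = - \frac{9 \sqrt{2 u^{2} + \frac{1}{3}} \operatorname{atan}{\left(u \right)}}{2} + \frac{1}{2}.
Check: d/du[- \frac{9 \sqrt{2 u^{2} + \frac{1}{3}} \operatorname{atan}{\left(u \right)}}{2} + \frac{1}{2}] = \frac{- 54 u^{3} \operatorname{atan}{\left(u \right)} - 54 u^{2} - 54 u \operatorname{atan}{\left(u \right)} - 9}{2 \sqrt{3} u^{2} \sqrt{6 u^{2} + 1} + 2 \sqrt{3} \sqrt{6 u^{2} + 1}}, which equals G'(u).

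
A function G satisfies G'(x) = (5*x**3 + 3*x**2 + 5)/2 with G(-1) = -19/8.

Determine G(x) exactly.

G(x) = 5*x**4/8 + x**3/2 + 5*x/2

A candidate passes only if d/dx[G] lands on the given G'(x) exactly.
A general antiderivative is 5*x**4/8 + x**3/2 + 5*x/2 + C.
The condition gives C = -19/8 - (-19/8) = 0.
So G(x) = 5*x**4/8 + x**3/2 + 5*x/2.
Check: d/dx[5*x**4/8 + x**3/2 + 5*x/2] = 5*x**3/2 + 3*x**2/2 + 5/2, which equals G'(x).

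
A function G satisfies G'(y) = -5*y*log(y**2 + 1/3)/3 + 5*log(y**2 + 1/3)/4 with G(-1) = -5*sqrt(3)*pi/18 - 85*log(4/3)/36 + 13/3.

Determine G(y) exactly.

G(y) = -5*y**2*log(y**2 + 1/3)/6 + 5*y**2/6 + 5*y*log(y**2 + 1/3)/4 - 5*y/2 - 5*log(y**2 + 1/3)/18 + 5*sqrt(3)*atan(sqrt(3)*y)/6 + 1

Integrate term by term and add the pieces.
A general antiderivative is 5*y**2/6 - 5*y/2 + (-5*y**2/6 + 5*y/4)*log(y**2 + 1/3) - 5*log(y**2 + 1/3)/18 + 5*sqrt(3)*atan(sqrt(3)*y)/6 + C.
The condition gives C = -5*sqrt(3)*pi/18 - 85*log(4/3)/36 + 13/3 - (-5*sqrt(3)*pi/18 - 85*log(4/3)/36 + 10/3) = 1.
So G(y) = -5*y**2*log(y**2 + 1/3)/6 + 5*y**2/6 + 5*y*log(y**2 + 1/3)/4 - 5*y/2 - 5*log(y**2 + 1/3)/18 + 5*sqrt(3)*atan(sqrt(3)*y)/6 + 1.
Check: d/dy[-5*y**2*log(y**2 + 1/3)/6 + 5*y**2/6 + 5*y*log(y**2 + 1/3)/4 - 5*y/2 - 5*log(y**2 + 1/3)/18 + 5*sqrt(3)*atan(sqrt(3)*y)/6 + 1] = -5*y*log(y**2 + 1/3)/3 + 5*log(y**2 + 1/3)/4 = G'(y).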